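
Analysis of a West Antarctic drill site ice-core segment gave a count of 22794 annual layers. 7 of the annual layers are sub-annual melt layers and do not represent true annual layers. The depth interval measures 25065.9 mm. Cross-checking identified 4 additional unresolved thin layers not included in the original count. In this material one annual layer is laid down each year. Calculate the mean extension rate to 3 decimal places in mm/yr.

1.100 mm/yr

After corrections the count is 22794 − 7 + 4 = 22791 annual layers.
Mean rate = 25065.9 mm / 22791 years ≈ 1.100 mm/yr.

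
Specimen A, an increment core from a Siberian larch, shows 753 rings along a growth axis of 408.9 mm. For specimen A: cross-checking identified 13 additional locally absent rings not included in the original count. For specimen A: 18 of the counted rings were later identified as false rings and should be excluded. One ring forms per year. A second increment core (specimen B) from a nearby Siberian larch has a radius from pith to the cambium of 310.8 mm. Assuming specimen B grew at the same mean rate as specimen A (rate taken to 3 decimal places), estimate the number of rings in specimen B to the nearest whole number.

Specimen A: true ring count = 753 − 18 + 13 = 748.
A: Mean rate = 408.9 mm / 748 years ≈ 0.547 mm/yr.
Specimen B: 310.8 mm / 0.547 mm per year = 568.19 years ≈ 568 rings.

568 rings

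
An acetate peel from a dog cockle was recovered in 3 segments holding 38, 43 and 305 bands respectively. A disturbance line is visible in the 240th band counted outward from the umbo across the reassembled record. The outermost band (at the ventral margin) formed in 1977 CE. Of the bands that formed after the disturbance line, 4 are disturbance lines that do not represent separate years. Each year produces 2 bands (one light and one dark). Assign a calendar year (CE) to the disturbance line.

1906 CE

Total bands = 38 + 43 + 305 = 386.
The disturbance line sits at band 240 from the umbo, so 386 − 240 = 146 bands formed after it.
146 − 4 false = 142 true bands after the disturbance line.
142 bands at 2 per year is 142 / 2 = 71 years.
1977 − 71 = 1906 CE.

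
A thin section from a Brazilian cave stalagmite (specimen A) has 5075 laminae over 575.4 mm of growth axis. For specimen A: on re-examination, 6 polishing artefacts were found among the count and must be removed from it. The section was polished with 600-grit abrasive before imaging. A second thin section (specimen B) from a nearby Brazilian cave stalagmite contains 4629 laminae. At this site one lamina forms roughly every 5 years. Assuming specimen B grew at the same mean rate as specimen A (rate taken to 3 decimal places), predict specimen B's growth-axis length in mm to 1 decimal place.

Specimen A: adjusted count: 5075 − 6 = 5069 laminae.
Specimen A: at 5 years per lamina, 5069 × 5 = 25345 years.
A: Extension rate ≈ 575.4 / 25345 = 0.023 mm/yr.
Specimen B: multiplying by 5 years per lamina: 4629 × 5 = 23145 years. For B, 0.023 mm/year × 23145 years = 532.3 mm.

532.3 mm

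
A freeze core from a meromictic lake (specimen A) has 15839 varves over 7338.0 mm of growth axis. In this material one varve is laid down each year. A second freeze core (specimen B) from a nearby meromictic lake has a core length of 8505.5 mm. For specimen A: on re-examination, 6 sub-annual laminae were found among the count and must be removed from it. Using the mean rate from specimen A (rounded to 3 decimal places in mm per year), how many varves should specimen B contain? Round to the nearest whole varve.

18370 varves

Specimen A: adjusted count: 15839 − 6 = 15833 varves.
A: 7338.0 mm over 15833 years gives 7338.0 / 15833 ≈ 0.463 mm per year.
For B, 8505.5 / 0.463 = 18370.41 years ≈ 18370 varves.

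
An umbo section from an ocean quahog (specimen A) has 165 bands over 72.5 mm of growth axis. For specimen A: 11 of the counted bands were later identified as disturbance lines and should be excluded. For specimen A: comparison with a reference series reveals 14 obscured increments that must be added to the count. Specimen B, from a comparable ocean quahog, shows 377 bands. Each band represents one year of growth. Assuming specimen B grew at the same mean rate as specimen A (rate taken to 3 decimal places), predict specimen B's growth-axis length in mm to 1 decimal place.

Specimen A: correcting the raw count gives 165 − 11 + 14 = 168 true bands.
A: Mean rate = 72.5 mm / 168 years ≈ 0.432 mm per year.
B's length ≈ 0.432 × 377 = 162.9 mm.

162.9 mm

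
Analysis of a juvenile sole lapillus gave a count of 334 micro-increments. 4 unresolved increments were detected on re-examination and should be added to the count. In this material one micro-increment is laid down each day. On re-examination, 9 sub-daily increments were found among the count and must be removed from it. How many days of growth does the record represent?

329 d

Correcting the raw count gives 334 − 9 + 4 = 329 true micro-increments.
With a one-to-one micro-increment periodicity this is 329 days.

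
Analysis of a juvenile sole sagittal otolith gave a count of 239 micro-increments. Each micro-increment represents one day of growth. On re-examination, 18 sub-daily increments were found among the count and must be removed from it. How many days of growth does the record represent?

True micro-increment count = 239 − 18 = 221.
At one micro-increment per day, that is 221 days.

221 d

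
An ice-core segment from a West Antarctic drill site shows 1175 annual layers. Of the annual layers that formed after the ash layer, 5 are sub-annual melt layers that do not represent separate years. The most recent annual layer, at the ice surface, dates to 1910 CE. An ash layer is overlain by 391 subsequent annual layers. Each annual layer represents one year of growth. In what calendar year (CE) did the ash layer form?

1524 CE

391 annual layers formed after the ash layer.
Excluding 5 false annual layers: 391 − 5 = 386.
The annual layer at the ice surface is 1910 CE, so the ash layer dates to 1910 − 386 = 1524 CE.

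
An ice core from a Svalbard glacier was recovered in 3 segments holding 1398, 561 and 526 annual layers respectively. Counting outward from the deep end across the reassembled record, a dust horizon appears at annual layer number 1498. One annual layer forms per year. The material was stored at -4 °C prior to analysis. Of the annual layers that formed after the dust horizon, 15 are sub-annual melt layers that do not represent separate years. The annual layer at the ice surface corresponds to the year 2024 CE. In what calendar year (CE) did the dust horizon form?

Total annual layers = 1398 + 561 + 526 = 2485.
The dust horizon sits at annual layer 1498 from the deep end, so 2485 − 1498 = 987 annual layers formed after it.
Excluding 15 false annual layers: 987 − 15 = 972.
Counting back 972 years from 2024 CE places the dust horizon in 2024 − 972 = 1052 CE.

1052 CE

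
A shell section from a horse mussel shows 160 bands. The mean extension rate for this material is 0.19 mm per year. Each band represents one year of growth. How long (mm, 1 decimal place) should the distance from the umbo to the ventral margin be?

30.4 mm

The record spans 160 years at 0.19 mm per year.
Length ≈ 0.19 × 160 = 30.4 mm.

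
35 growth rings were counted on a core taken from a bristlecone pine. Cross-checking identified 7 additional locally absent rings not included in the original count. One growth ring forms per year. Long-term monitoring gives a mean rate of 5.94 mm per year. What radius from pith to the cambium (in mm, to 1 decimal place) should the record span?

After corrections the count is 35 + 7 = 42 growth rings.
Predicted length = 5.94 mm/year × 42 years = 249.5 mm.

249.5 mm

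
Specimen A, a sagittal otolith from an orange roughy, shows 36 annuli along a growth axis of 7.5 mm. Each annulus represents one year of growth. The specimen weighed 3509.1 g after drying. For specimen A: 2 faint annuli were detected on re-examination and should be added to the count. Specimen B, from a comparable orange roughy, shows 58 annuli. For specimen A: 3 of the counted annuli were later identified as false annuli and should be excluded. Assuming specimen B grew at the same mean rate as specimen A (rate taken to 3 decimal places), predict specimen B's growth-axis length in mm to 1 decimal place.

12.4 mm

Specimen A: adjusted count: 36 − 3 + 2 = 35 annuli.
A: 7.5 mm over 35 years gives 7.5 / 35 ≈ 0.214 mm per year.
For B, 0.214 mm/year × 58 years = 12.4 mm.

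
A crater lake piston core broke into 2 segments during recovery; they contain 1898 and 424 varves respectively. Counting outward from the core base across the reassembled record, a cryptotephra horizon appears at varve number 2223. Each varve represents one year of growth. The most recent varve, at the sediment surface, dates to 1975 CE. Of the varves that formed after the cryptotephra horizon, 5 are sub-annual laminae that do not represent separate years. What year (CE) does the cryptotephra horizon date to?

1881 CE

Total varves = 1898 + 424 = 2322.
The cryptotephra horizon sits at varve 2223 from the core base, so 2322 − 2223 = 99 varves formed after it.
Excluding 5 false varves: 99 − 5 = 94.
1975 − 94 = 1881 CE.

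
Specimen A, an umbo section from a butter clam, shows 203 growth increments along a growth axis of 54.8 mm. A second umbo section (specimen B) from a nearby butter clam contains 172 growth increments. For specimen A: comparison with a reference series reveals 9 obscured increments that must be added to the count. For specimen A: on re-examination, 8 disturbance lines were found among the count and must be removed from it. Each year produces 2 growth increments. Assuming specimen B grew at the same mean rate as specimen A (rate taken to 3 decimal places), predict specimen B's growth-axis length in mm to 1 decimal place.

Specimen A: adjusted count: 203 − 8 + 9 = 204 growth increments.
Specimen A: dividing by 2 growth increments per year: 204 / 2 = 102 years.
A: 54.8 mm over 102 years gives 54.8 / 102 ≈ 0.537 mm per year.
Specimen B: 172 growth increments at 2 per year is 172 / 2 = 86 years. B's length ≈ 0.537 × 86 = 46.2 mm.

46.2 mm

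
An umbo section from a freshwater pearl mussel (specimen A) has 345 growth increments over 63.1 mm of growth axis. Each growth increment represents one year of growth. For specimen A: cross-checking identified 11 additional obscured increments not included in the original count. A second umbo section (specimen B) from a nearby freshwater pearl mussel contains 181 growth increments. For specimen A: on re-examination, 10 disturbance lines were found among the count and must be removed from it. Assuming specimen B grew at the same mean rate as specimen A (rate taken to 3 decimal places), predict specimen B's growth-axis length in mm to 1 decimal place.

Specimen A: after corrections the count is 345 − 10 + 11 = 346 growth increments.
A: Mean rate = 63.1 mm / 346 years ≈ 0.182 mm per year.
B's length ≈ 0.182 × 181 = 32.9 mm.

32.9 mm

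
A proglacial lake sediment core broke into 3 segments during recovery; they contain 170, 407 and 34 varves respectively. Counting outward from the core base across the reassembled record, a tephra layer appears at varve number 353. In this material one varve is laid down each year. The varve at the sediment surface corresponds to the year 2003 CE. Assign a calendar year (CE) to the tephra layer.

1745 CE

Total varves = 170 + 407 + 34 = 611.
The tephra layer sits at varve 353 from the core base, so 611 − 353 = 258 varves formed after it.
2003 − 258 = 1745 CE.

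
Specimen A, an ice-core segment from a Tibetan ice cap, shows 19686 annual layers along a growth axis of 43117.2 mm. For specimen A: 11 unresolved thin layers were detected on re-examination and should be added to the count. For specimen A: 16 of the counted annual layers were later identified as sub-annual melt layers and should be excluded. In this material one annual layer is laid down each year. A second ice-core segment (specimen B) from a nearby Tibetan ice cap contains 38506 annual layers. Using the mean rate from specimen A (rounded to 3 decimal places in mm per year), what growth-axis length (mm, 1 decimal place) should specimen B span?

Specimen A: adjusted count: 19686 − 16 + 11 = 19681 annual layers.
A: 43117.2 mm over 19681 years gives 43117.2 / 19681 ≈ 2.191 mm per year.
For B, 2.191 mm/year × 38506 years = 84366.6 mm.

84366.6 mm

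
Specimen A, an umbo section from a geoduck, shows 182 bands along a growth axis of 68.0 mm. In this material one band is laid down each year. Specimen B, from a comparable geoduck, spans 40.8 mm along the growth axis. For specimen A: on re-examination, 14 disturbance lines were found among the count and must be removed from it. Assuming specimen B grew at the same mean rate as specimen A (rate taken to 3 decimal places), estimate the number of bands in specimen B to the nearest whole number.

Specimen A: adjusted count: 182 − 14 = 168 bands.
A: Extension rate ≈ 68.0 / 168 = 0.405 mm/year.
B spans 40.8 / 0.405 = 100.74 years ≈ 101 bands.

101 bands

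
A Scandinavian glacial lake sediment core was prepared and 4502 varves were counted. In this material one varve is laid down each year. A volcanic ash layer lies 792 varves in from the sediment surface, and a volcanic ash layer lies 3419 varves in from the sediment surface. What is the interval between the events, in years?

3419 − 792 = 2627 varves lie between the two events.
One varve per year makes the interval 2627 years.

2627 years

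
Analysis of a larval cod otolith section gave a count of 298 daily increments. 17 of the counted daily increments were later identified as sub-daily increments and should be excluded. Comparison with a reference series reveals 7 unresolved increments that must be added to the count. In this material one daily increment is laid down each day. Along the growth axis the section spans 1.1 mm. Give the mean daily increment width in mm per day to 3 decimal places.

Adjusted count: 298 − 17 + 7 = 288 daily increments.
Mean rate = 1.1 mm / 288 days ≈ 0.004 mm per day.

0.004 mm per day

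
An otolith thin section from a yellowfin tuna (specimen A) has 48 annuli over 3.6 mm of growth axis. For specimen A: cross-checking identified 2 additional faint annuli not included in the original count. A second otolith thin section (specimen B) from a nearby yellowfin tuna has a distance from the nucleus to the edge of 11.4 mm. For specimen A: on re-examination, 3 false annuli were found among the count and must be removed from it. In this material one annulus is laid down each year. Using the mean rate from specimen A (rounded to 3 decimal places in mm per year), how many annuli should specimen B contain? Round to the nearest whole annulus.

Specimen A: correcting the raw count gives 48 − 3 + 2 = 47 true annuli.
A: 3.6 mm over 47 years gives 3.6 / 47 ≈ 0.077 mm/year.
For B, 11.4 / 0.077 = 148.05 years ≈ 148 annuli.

148 annuli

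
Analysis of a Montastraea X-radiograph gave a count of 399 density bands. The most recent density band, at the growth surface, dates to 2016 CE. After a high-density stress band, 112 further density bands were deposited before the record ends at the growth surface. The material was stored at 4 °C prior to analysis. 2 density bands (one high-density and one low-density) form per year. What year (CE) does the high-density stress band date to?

There are 112 density bands younger than the high-density stress band.
112 density bands at 2 per year is 112 / 2 = 56 years.
2016 − 56 = 1960 CE.

1960 CE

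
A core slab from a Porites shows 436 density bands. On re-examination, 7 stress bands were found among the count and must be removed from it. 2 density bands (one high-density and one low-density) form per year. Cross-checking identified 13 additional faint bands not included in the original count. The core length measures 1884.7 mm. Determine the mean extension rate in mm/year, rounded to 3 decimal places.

True density band count = 436 − 7 + 13 = 442.
With 2 density bands per year, 442 / 2 = 221 years.
Extension rate ≈ 1884.7 / 221 = 8.528 mm/year.

8.528 mm/year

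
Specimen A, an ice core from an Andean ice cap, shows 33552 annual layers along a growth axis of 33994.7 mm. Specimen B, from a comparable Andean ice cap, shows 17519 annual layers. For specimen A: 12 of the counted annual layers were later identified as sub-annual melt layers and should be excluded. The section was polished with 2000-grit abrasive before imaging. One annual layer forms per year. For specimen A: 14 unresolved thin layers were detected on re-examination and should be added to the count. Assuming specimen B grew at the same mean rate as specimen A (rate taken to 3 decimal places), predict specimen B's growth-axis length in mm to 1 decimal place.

Specimen A: correcting the raw count gives 33552 − 12 + 14 = 33554 true annual layers.
A: 33994.7 mm over 33554 years gives 33994.7 / 33554 ≈ 1.013 mm per year.
B's length ≈ 1.013 × 17519 = 17746.7 mm.

17746.7 mm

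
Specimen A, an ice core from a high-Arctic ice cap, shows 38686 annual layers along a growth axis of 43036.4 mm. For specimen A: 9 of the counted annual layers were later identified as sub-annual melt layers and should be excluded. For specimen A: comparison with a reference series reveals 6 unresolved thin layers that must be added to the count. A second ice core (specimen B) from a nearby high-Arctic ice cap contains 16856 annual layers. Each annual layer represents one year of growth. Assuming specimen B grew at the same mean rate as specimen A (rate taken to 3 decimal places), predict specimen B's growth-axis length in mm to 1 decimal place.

18760.7 mm

Specimen A: after corrections the count is 38686 − 9 + 6 = 38683 annual layers.
A: Mean rate = 43036.4 mm / 38683 years ≈ 1.113 mm/yr.
B's length ≈ 1.113 × 16856 = 18760.7 mm.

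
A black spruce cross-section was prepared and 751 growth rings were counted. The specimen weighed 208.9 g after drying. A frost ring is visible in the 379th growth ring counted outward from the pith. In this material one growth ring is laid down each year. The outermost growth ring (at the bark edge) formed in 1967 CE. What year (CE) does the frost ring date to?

1595 CE

751 − 379 = 372 growth rings lie beyond the frost ring toward the bark edge.
1967 − 372 = 1595 CE.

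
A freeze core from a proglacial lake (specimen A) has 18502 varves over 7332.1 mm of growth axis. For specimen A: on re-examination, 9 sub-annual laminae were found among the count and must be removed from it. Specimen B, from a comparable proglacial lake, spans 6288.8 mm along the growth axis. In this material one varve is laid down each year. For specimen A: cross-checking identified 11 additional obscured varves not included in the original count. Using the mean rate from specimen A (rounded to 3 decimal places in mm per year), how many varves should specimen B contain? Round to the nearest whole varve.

Specimen A: adjusted count: 18502 − 9 + 11 = 18504 varves.
A: 7332.1 mm over 18504 years gives 7332.1 / 18504 ≈ 0.396 mm/yr.
For B, 6288.8 / 0.396 = 15880.81 years ≈ 15881 varves.

15881 varves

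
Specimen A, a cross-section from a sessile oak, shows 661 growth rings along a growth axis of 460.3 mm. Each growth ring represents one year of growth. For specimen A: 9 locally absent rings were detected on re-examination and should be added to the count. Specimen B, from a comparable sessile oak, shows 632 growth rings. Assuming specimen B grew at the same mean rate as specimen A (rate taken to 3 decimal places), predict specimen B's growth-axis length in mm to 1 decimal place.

Specimen A: adjusted count: 661 + 9 = 670 growth rings.
A: Extension rate ≈ 460.3 / 670 = 0.687 mm/yr.
For B, 0.687 mm/year × 632 years = 434.2 mm.

434.2 mm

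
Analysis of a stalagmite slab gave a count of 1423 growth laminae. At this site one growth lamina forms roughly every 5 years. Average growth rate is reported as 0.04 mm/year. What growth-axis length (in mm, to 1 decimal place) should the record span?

At 5 years per growth lamina, 1423 × 5 = 7115 years.
7115 years at 0.04 mm/year gives 0.04 × 7115 = 284.6 mm.

284.6 mm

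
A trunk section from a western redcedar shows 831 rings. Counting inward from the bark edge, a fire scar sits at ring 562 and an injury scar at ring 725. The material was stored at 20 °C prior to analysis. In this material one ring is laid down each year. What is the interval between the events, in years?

The two markers are separated by 725 − 562 = 163 rings.
At one ring per year, 163 years elapsed between them.

163 years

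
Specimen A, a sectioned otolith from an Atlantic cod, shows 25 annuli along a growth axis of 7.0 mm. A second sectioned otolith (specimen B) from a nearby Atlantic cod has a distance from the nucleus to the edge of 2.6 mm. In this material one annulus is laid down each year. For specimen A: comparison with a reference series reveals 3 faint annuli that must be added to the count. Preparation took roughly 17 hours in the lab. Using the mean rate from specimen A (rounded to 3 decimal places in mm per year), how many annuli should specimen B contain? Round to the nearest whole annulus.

Specimen A: after corrections the count is 25 + 3 = 28 annuli.
A: 7.0 mm over 28 years gives 7.0 / 28 ≈ 0.250 mm per year.
B spans 2.6 / 0.250 = 10.40 years ≈ 10 annuli.

10 annuli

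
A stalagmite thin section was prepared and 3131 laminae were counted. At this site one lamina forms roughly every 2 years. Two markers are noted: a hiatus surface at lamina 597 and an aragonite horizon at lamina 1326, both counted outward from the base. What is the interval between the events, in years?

Separation: 1326 − 597 = 729 laminae.
At 2 years per lamina, 729 × 2 = 1458 years.

1458 yr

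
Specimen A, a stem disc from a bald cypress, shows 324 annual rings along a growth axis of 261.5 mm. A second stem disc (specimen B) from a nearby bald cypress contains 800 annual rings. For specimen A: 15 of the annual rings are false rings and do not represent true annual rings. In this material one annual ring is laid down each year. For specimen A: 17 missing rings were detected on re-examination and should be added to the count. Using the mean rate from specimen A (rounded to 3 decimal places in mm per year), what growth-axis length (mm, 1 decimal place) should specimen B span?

Specimen A: adjusted count: 324 − 15 + 17 = 326 annual rings.
A: 261.5 mm over 326 years gives 261.5 / 326 ≈ 0.802 mm/year.
Length of B = 0.802 × 800 = 641.6 mm.

641.6 mm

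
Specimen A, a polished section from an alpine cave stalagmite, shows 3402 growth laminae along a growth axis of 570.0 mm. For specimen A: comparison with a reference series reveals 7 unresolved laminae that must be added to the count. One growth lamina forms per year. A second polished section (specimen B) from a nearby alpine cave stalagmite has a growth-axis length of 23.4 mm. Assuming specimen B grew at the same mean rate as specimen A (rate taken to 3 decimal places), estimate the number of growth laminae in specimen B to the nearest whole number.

140 growth laminae

Specimen A: adjusted count: 3402 + 7 = 3409 growth laminae.
A: Extension rate ≈ 570.0 / 3409 = 0.167 mm/yr.
Specimen B: 23.4 mm / 0.167 mm per year = 140.12 years ≈ 140 growth laminae.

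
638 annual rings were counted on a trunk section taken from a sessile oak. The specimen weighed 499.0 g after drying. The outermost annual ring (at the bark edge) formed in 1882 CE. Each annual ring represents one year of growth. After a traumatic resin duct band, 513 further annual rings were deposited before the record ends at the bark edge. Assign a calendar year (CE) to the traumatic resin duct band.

1369 CE

There are 513 annual rings younger than the traumatic resin duct band.
Counting back 513 years from 1882 CE places the traumatic resin duct band in 1882 − 513 = 1369 CE.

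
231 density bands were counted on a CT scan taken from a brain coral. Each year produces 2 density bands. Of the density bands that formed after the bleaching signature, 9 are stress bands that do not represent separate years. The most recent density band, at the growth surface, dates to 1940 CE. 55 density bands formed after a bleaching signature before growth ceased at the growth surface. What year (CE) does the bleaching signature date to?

55 density bands post-date the bleaching signature.
Removing the 9 false density bands leaves 55 − 9 = 46 true density bands beyond the bleaching signature.
46 density bands at 2 per year is 46 / 2 = 23 years.
The density band at the growth surface is 1940 CE, so the bleaching signature dates to 1940 − 23 = 1917 CE.

1917 CE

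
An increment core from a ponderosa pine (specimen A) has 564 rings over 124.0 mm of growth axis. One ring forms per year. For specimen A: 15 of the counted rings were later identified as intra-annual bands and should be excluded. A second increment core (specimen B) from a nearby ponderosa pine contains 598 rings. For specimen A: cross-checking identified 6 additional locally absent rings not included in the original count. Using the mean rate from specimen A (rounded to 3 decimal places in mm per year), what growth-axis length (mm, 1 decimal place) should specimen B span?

Specimen A: true ring count = 564 − 15 + 6 = 555.
A: Extension rate ≈ 124.0 / 555 = 0.223 mm/yr.
For B, 0.223 mm/year × 598 years = 133.4 mm.

133.4 mm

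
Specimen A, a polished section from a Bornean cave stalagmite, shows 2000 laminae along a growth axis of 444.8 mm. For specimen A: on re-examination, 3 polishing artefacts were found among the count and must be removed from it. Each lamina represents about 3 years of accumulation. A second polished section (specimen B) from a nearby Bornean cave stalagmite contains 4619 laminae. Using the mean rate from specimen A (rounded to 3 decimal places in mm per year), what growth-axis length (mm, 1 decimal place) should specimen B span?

Specimen A: after corrections the count is 2000 − 3 = 1997 laminae.
Specimen A: 1997 laminae at 3 years each span 1997 × 3 = 5991 years.
A: 444.8 mm over 5991 years gives 444.8 / 5991 ≈ 0.074 mm/year.
Specimen B: 4619 laminae at 3 years each span 4619 × 3 = 13857 years. Length of B = 0.074 × 13857 = 1025.4 mm.

1025.4 mm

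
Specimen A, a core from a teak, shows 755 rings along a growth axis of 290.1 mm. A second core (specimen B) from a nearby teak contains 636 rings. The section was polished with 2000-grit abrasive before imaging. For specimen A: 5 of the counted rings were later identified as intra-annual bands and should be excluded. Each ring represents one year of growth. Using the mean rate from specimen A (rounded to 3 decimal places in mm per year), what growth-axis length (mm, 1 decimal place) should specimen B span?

Specimen A: correcting the raw count gives 755 − 5 = 750 true rings.
A: Mean rate = 290.1 mm / 750 years ≈ 0.387 mm/year.
Length of B = 0.387 × 636 = 246.1 mm.

246.1 mm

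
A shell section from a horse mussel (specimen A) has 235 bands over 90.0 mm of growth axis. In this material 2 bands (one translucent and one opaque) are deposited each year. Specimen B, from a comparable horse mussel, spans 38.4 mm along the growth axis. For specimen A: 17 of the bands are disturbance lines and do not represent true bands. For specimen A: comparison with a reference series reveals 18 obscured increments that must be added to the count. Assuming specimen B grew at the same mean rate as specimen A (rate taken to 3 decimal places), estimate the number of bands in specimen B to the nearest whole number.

Specimen A: correcting the raw count gives 235 − 17 + 18 = 236 true bands.
Specimen A: 236 bands at 2 per year is 236 / 2 = 118 years.
A: Extension rate ≈ 90.0 / 118 = 0.763 mm per year.
For B, 38.4 / 0.763 = 50.33 years; at 2 bands per year that is 50.33 × 2 ≈ 101 bands.

101 bands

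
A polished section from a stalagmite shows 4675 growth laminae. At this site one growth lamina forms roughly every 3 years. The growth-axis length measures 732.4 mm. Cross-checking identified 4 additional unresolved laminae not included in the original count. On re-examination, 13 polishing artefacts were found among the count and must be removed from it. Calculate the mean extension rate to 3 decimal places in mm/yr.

Adjusted count: 4675 − 13 + 4 = 4666 growth laminae.
4666 growth laminae at 3 years each span 4666 × 3 = 13998 years.
Mean rate = 732.4 mm / 13998 years ≈ 0.052 mm/yr.

0.052 mm/yr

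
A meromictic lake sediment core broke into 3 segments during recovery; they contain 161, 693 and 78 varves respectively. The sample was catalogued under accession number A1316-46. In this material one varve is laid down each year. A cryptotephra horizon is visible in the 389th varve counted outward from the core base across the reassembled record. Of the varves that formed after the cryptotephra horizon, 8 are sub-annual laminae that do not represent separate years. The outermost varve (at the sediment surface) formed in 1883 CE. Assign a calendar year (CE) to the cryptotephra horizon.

Total varves = 161 + 693 + 78 = 932.
The cryptotephra horizon sits at varve 389 from the core base, so 932 − 389 = 543 varves formed after it.
Removing the 8 false varves leaves 543 − 8 = 535 true varves beyond the cryptotephra horizon.
The varve at the sediment surface is 1883 CE, so the cryptotephra horizon dates to 1883 − 535 = 1348 CE.

1348 CE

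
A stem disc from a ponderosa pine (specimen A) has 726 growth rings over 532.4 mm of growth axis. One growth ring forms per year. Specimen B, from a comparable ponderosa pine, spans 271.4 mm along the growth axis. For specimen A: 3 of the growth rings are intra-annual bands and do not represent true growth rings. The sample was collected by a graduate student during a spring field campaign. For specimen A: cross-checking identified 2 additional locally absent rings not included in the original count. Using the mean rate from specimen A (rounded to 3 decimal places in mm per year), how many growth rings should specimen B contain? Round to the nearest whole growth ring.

370 growth rings

Specimen A: after corrections the count is 726 − 3 + 2 = 725 growth rings.
A: Mean rate = 532.4 mm / 725 years ≈ 0.734 mm/year.
Specimen B: 271.4 mm / 0.734 mm per year = 369.75 years ≈ 370 growth rings.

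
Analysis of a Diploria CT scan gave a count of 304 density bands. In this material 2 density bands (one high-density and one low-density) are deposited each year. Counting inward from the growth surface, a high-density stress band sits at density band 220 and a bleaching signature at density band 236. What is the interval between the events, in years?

236 − 220 = 16 density bands lie between the two events.
With 2 density bands per year, 16 / 2 = 8 years.

8 yr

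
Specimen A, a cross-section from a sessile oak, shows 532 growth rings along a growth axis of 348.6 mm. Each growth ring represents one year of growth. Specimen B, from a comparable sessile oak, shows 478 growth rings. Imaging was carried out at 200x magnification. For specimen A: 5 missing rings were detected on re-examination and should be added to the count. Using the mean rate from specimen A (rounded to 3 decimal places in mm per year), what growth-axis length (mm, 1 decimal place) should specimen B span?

Specimen A: correcting the raw count gives 532 + 5 = 537 true growth rings.
A: 348.6 mm over 537 years gives 348.6 / 537 ≈ 0.649 mm per year.
B's length ≈ 0.649 × 478 = 310.2 mm.

310.2 mm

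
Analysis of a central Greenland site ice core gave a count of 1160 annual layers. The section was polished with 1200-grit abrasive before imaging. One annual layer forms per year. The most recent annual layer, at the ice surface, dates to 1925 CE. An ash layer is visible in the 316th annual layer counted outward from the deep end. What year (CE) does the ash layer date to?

1160 − 316 = 844 annual layers lie beyond the ash layer toward the ice surface.
1925 − 844 = 1081 CE.

1081 CE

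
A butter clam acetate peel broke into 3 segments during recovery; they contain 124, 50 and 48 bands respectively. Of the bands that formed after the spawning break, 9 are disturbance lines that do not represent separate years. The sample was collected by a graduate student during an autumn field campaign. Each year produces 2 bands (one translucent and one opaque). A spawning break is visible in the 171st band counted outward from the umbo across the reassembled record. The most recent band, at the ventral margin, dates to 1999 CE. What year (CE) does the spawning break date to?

1978 CE

Total bands = 124 + 50 + 48 = 222.
Between band 171 and the ventral margin there are 222 − 171 = 51 bands.
51 − 9 false = 42 true bands after the spawning break.
42 bands at 2 per year is 42 / 2 = 21 years.
Counting back 21 years from 1999 CE places the spawning break in 1999 − 21 = 1978 CE.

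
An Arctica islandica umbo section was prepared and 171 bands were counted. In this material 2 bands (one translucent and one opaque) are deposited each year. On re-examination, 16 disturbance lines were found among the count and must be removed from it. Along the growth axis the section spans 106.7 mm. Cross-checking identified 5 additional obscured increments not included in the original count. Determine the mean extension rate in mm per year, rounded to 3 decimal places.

1.334 mm per year

After corrections the count is 171 − 16 + 5 = 160 bands.
With 2 bands per year, 160 / 2 = 80 years.
Extension rate ≈ 106.7 / 80 = 1.334 mm per year.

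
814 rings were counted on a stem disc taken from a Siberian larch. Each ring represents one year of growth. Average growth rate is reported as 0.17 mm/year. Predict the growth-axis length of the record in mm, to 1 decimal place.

The record spans 814 years at 0.17 mm per year.
814 years at 0.17 mm/year gives 0.17 × 814 = 138.4 mm.

138.4 mm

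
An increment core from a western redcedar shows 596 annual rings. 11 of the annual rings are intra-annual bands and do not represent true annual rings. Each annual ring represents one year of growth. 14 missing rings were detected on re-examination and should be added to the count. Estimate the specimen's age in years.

599 yr

True annual ring count = 596 − 11 + 14 = 599.
With a one-to-one annual ring periodicity this is 599 years.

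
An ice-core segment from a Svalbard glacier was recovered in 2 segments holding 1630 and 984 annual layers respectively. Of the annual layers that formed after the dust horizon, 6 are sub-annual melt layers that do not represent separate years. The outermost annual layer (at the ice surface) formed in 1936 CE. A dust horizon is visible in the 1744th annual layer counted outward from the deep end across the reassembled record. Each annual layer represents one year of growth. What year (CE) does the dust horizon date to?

1072 CE

Total annual layers = 1630 + 984 = 2614.
2614 − 1744 = 870 annual layers lie beyond the dust horizon toward the ice surface.
Removing the 6 false annual layers leaves 870 − 6 = 864 true annual layers beyond the dust horizon.
Counting back 864 years from 1936 CE places the dust horizon in 1936 − 864 = 1072 CE.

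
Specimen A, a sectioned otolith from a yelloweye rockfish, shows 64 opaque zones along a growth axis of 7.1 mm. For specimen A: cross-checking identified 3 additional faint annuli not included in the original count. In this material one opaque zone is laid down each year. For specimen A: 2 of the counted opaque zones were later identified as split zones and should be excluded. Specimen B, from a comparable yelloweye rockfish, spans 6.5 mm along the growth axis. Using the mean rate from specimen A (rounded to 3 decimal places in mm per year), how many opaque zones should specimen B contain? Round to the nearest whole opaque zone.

Specimen A: adjusted count: 64 − 2 + 3 = 65 opaque zones.
A: Extension rate ≈ 7.1 / 65 = 0.109 mm/yr.
For B, 6.5 / 0.109 = 59.63 years ≈ 60 opaque zones.

60 opaque zones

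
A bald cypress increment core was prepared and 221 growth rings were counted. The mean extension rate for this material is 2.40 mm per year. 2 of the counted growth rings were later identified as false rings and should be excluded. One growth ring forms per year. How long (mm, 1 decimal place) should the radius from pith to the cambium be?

True growth ring count = 221 − 2 = 219.
Predicted length = 2.40 mm/year × 219 years = 525.6 mm.

525.6 mm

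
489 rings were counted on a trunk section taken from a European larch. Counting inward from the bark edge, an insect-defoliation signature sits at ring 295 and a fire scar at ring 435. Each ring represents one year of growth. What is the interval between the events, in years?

Separation: 435 − 295 = 140 rings.
That is 140 years at one ring per year.

140 years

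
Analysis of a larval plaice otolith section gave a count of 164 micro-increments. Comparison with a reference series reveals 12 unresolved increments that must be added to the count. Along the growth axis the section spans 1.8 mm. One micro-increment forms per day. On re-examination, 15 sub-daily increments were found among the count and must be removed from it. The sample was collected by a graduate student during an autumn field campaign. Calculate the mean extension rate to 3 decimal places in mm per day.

0.011 mm per day

True micro-increment count = 164 − 15 + 12 = 161.
1.8 mm over 161 days gives 1.8 / 161 ≈ 0.011 mm per day.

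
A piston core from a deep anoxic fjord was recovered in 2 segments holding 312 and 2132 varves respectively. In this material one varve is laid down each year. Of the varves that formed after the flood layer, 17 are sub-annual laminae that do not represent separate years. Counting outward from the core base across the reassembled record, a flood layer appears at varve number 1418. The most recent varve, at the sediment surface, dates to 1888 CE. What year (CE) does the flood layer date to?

Total varves = 312 + 2132 = 2444.
2444 − 1418 = 1026 varves lie beyond the flood layer toward the sediment surface.
Excluding 17 false varves: 1026 − 17 = 1009.
Counting back 1009 years from 1888 CE places the flood layer in 1888 − 1009 = 879 CE.

879 CE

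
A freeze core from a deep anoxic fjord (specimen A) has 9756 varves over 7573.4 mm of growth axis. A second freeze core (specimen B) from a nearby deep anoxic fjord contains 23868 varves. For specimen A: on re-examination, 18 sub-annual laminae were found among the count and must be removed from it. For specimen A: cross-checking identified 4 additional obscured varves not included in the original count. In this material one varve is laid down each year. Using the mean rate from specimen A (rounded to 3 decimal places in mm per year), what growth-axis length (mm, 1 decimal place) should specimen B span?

18545.4 mm

Specimen A: correcting the raw count gives 9756 − 18 + 4 = 9742 true varves.
A: Extension rate ≈ 7573.4 / 9742 = 0.777 mm per year.
For B, 0.777 mm/year × 23868 years = 18545.4 mm.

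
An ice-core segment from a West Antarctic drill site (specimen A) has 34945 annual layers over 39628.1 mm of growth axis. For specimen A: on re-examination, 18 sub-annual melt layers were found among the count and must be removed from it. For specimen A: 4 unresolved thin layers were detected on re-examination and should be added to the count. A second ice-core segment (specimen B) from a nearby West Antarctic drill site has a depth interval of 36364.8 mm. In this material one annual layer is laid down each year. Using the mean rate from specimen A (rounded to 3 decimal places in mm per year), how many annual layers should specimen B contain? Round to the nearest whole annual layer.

32068 annual layers

Specimen A: adjusted count: 34945 − 18 + 4 = 34931 annual layers.
A: Extension rate ≈ 39628.1 / 34931 = 1.134 mm/year.
For B, 36364.8 / 1.134 = 32067.72 years ≈ 32068 annual layers.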